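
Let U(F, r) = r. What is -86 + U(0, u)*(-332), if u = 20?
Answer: -6726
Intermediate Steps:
-86 + U(0, u)*(-332) = -86 + 20*(-332) = -86 - 6640 = -6726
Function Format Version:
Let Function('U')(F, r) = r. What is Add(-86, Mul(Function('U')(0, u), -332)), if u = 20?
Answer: -6726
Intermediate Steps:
Add(-86, Mul(Function('U')(0, u), -332)) = Add(-86, Mul(20, -332)) = Add(-86, -6640) = -6726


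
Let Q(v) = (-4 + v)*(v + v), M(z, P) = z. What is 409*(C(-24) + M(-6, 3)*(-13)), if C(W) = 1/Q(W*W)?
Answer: 21021631897/658944 ≈ 31902.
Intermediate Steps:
Q(v) = 2*v*(-4 + v) (Q(v) = (-4 + v)*(2*v) = 2*v*(-4 + v))
C(W) = 1/(2*W²*(-4 + W²)) (C(W) = 1/(2*(W*W)*(-4 + W*W)) = 1/(2*W²*(-4 + W²)))
409*(C(-24) + M(-6, 3)*(-13)) = 409*((½)/((-24)²*(-4 + (-24)²)) - 6*(-13)) = 409*((½)*(1/576)/(-4 + 576) + 78) = 409*((½)*(1/576)/572 + 78) = 409*((½)*(1/576)*(1/572) + 78) = 409*(1/658944 + 78) = 409*(51397633/658944) = 21021631897/658944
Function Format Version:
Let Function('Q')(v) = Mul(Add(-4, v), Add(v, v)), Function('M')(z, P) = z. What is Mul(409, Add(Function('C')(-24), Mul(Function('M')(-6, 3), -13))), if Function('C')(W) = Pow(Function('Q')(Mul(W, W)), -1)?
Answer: Rational(21021631897, 658944) ≈ 31902.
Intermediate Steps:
Function('Q')(v) = Mul(2, v, Add(-4, v)) (Function('Q')(v) = Mul(Add(-4, v), Mul(2, v)) = Mul(2, v, Add(-4, v)))
Function('C')(W) = Mul(Rational(1, 2), Pow(W, -2), Pow(Add(-4, Pow(W, 2)), -1)) (Function('C')(W) = Pow(Mul(2, Mul(W, W), Add(-4, Mul(W, W))), -1) = Pow(Mul(2, Pow(W, 2), Add(-4, Pow(W, 2))), -1) = Mul(Rational(1, 2), Pow(W, -2), Pow(Add(-4, Pow(W, 2)), -1)))
Mul(409, Add(Function('C')(-24), Mul(Function('M')(-6, 3), -13))) = Mul(409, Add(Mul(Rational(1, 2), Pow(-24, -2), Pow(Add(-4, Pow(-24, 2)), -1)), Mul(-6, -13))) = Mul(409, Add(Mul(Rational(1, 2), Rational(1, 576), Pow(Add(-4, 576), -1)), 78)) = Mul(409, Add(Mul(Rational(1, 2), Rational(1, 576), Pow(572, -1)), 78)) = Mul(409, Add(Mul(Rational(1, 2), Rational(1, 576), Rational(1, 572)), 78)) = Mul(409, Add(Rational(1, 658944), 78)) = Mul(409, Rational(51397633, 658944)) = Rational(21021631897, 658944)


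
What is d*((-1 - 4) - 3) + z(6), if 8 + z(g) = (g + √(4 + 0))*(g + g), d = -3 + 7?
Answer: 56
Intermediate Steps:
d = 4
z(g) = -8 + 2*g*(2 + g) (z(g) = -8 + (g + √(4 + 0))*(g + g) = -8 + (g + √4)*(2*g) = -8 + (g + 2)*(2*g) = -8 + (2 + g)*(2*g) = -8 + 2*g*(2 + g))
d*((-1 - 4) - 3) + z(6) = 4*((-1 - 4) - 3) + (-8 + 2*6² + 4*6) = 4*(-5 - 3) + (-8 + 2*36 + 24) = 4*(-8) + (-8 + 72 + 24) = -32 + 88 = 56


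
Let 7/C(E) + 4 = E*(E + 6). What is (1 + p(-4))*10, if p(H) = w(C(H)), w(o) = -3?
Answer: -20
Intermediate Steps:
C(E) = 7/(-4 + E*(6 + E)) (C(E) = 7/(-4 + E*(E + 6)) = 7/(-4 + E*(6 + E)))
p(H) = -3
(1 + p(-4))*10 = (1 - 3)*10 = -2*10 = -20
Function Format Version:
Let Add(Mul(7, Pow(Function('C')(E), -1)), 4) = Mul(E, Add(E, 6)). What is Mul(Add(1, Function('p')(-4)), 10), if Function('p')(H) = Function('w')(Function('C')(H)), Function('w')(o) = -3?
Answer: -20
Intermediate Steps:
Function('C')(E) = Mul(7, Pow(Add(-4, Mul(E, Add(6, E))), -1)) (Function('C')(E) = Mul(7, Pow(Add(-4, Mul(E, Add(E, 6))), -1)) = Mul(7, Pow(Add(-4, Mul(E, Add(6, E))), -1)))
Function('p')(H) = -3
Mul(Add(1, Function('p')(-4)), 10) = Mul(Add(1, -3), 10) = Mul(-2, 10) = -20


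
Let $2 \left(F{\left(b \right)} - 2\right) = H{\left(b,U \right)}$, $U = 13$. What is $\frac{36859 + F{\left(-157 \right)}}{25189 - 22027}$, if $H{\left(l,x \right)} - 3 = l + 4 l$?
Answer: $\frac{18235}{1581} \approx 11.534$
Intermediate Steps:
$H{\left(l,x \right)} = 3 + 5 l$ ($H{\left(l,x \right)} = 3 + \left(l + 4 l\right) = 3 + 5 l$)
$F{\left(b \right)} = \frac{7}{2} + \frac{5 b}{2}$ ($F{\left(b \right)} = 2 + \frac{3 + 5 b}{2} = 2 + \left(\frac{3}{2} + \frac{5 b}{2}\right) = \frac{7}{2} + \frac{5 b}{2}$)
$\frac{36859 + F{\left(-157 \right)}}{25189 - 22027} = \frac{36859 + \left(\frac{7}{2} + \frac{5}{2} \left(-157\right)\right)}{25189 - 22027} = \frac{36859 + \left(\frac{7}{2} - \frac{785}{2}\right)}{3162} = \left(36859 - 389\right) \frac{1}{3162} = 36470 \cdot \frac{1}{3162} = \frac{18235}{1581}$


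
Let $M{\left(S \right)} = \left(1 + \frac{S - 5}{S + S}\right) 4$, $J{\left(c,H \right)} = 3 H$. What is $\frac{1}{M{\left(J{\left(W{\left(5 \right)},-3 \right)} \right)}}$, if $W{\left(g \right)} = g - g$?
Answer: $\frac{9}{64} \approx 0.14063$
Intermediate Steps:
$W{\left(g \right)} = 0$
$M{\left(S \right)} = 4 + \frac{2 \left(-5 + S\right)}{S}$ ($M{\left(S \right)} = \left(1 + \frac{-5 + S}{2 S}\right) 4 = 4 + \frac{2 \left(-5 + S\right)}{S}$)
$\frac{1}{M{\left(J{\left(W{\left(5 \right)},-3 \right)} \right)}} = \frac{1}{6 - \frac{10}{3 \left(-3\right)}} = \frac{1}{6 - \frac{10}{-9}} = \frac{1}{6 - - \frac{10}{9}} = \frac{1}{6 + \frac{10}{9}} = \frac{1}{\frac{64}{9}} = \frac{9}{64}$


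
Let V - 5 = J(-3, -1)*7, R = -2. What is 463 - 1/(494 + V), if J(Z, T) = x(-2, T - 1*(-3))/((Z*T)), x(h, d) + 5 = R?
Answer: 670421/1448 ≈ 463.00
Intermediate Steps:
x(h, d) = -7 (x(h, d) = -5 - 2 = -7)
J(Z, T) = -7/(T*Z) (J(Z, T) = -7*1/(T*Z) = -7/(T*Z))
V = -34/3 (V = 5 - 7/(-1*(-3))*7 = 5 - 7*(-1)*(-⅓)*7 = 5 - 7/3*7 = 5 - 49/3 = -34/3 ≈ -11.333)
463 - 1/(494 + V) = 463 - 1/(494 - 34/3) = 463 - 1/1448/3 = 463 - 1*3/1448 = 463 - 3/1448 = 670421/1448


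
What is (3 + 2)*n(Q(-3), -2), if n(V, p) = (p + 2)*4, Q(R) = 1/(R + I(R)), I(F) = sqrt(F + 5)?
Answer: 0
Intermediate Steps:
I(F) = sqrt(5 + F)
Q(R) = 1/(R + sqrt(5 + R))
n(V, p) = 8 + 4*p (n(V, p) = (2 + p)*4 = 8 + 4*p)
(3 + 2)*n(Q(-3), -2) = (3 + 2)*(8 + 4*(-2)) = 5*(8 - 8) = 5*0 = 0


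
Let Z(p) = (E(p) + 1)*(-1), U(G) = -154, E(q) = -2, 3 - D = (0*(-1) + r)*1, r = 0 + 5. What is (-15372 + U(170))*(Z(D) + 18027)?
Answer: -279902728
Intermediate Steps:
r = 5
D = -2 (D = 3 - (0*(-1) + 5) = 3 - (0 + 5) = 3 - 5 = -2)
Z(p) = 1 (Z(p) = (-2 + 1)*(-1) = -1*(-1) = 1)
(-15372 + U(170))*(Z(D) + 18027) = (-15372 - 154)*(1 + 18027) = -15526*18028 = -279902728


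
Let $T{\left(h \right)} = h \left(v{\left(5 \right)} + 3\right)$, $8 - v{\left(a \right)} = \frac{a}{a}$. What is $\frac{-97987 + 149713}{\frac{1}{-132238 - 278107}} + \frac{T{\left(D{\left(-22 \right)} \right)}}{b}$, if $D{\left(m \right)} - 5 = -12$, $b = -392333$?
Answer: $- \frac{8327466237561440}{392333} \approx -2.1226 \cdot 10^{10}$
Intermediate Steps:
$D{\left(m \right)} = -7$ ($D{\left(m \right)} = 5 - 12 = -7$)
$v{\left(a \right)} = 7$ ($v{\left(a \right)} = 8 - \frac{a}{a} = 8 - 1 = 7$)
$T{\left(h \right)} = 10 h$ ($T{\left(h \right)} = h \left(7 + 3\right) = h 10 = 10 h$)
$\frac{-97987 + 149713}{\frac{1}{-132238 - 278107}} + \frac{T{\left(D{\left(-22 \right)} \right)}}{b} = \frac{-97987 + 149713}{\frac{1}{-132238 - 278107}} + \frac{10 \left(-7\right)}{-392333} = \frac{51726}{\frac{1}{-410345}} - - \frac{70}{392333} = \frac{51726}{- \frac{1}{410345}} + \frac{70}{392333} = 51726 \left(-410345\right) + \frac{70}{392333} = -21225505470 + \frac{70}{392333} = - \frac{8327466237561440}{392333}$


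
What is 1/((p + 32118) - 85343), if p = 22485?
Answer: -1/30740 ≈ -3.2531e-5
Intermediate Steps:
1/((p + 32118) - 85343) = 1/((22485 + 32118) - 85343) = 1/(54603 - 85343) = 1/(-30740) = -1/30740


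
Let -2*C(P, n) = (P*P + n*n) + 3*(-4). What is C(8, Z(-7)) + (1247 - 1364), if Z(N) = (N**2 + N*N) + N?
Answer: -8567/2 ≈ -4283.5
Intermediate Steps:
Z(N) = N + 2*N**2 (Z(N) = (N**2 + N**2) + N = 2*N**2 + N = N + 2*N**2)
C(P, n) = 6 - P**2/2 - n**2/2 (C(P, n) = -((P*P + n*n) + 3*(-4))/2 = -((P**2 + n**2) - 12)/2 = -(-12 + P**2 + n**2)/2 = 6 - P**2/2 - n**2/2)
C(8, Z(-7)) + (1247 - 1364) = (6 - 1/2*8**2 - 49*(1 + 2*(-7))**2/2) + (1247 - 1364) = (6 - 1/2*64 - 49*(1 - 14)**2/2) - 117 = (6 - 32 - (-7*(-13))**2/2) - 117 = (6 - 32 - 1/2*91**2) - 117 = (6 - 32 - 1/2*8281) - 117 = (6 - 32 - 8281/2) - 117 = -8333/2 - 117 = -8567/2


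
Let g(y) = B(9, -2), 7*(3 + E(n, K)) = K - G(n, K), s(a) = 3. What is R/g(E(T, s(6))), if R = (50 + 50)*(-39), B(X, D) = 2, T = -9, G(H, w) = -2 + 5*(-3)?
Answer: -1950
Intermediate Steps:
G(H, w) = -17 (G(H, w) = -2 - 15 = -17)
E(n, K) = -4/7 + K/7 (E(n, K) = -3 + (K - 1*(-17))/7 = -3 + (K + 17)/7 = -3 + (17 + K)/7 = -3 + (17/7 + K/7) = -4/7 + K/7)
g(y) = 2
R = -3900 (R = 100*(-39) = -3900)
R/g(E(T, s(6))) = -3900/2 = -3900*½ = -1950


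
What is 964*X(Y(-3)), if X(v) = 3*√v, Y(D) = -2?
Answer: 2892*I*√2 ≈ 4089.9*I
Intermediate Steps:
964*X(Y(-3)) = 964*(3*√(-2)) = 964*(3*(I*√2)) = 964*(3*I*√2) = 2892*I*√2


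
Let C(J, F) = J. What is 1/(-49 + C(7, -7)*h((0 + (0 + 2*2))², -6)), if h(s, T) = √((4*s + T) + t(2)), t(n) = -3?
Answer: ⅙ + √55/42 ≈ 0.34324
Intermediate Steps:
h(s, T) = √(-3 + T + 4*s) (h(s, T) = √((4*s + T) - 3) = √((T + 4*s) - 3) = √(-3 + T + 4*s))
1/(-49 + C(7, -7)*h((0 + (0 + 2*2))², -6)) = 1/(-49 + 7*√(-3 - 6 + 4*(0 + (0 + 2*2))²)) = 1/(-49 + 7*√(-3 - 6 + 4*(0 + (0 + 4))²)) = 1/(-49 + 7*√(-3 - 6 + 4*(0 + 4)²)) = 1/(-49 + 7*√(-3 - 6 + 4*4²)) = 1/(-49 + 7*√(-3 - 6 + 4*16)) = 1/(-49 + 7*√(-3 - 6 + 64)) = 1/(-49 + 7*√55)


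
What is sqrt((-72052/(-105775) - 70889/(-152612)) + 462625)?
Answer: sqrt(1205517750236517904780557)/1614253430 ≈ 680.17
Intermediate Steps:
sqrt((-72052/(-105775) - 70889/(-152612)) + 462625) = sqrt((-72052*(-1/105775) - 70889*(-1/152612)) + 462625) = sqrt((72052/105775 + 70889/152612) + 462625) = sqrt(18494283799/16142534300 + 462625) = sqrt(7467958424821299/16142534300) = sqrt(1205517750236517904780557)/1614253430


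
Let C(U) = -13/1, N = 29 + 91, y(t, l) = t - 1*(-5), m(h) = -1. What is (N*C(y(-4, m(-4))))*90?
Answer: -140400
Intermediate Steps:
y(t, l) = 5 + t (y(t, l) = t + 5 = 5 + t)
N = 120
C(U) = -13 (C(U) = -13*1 = -13)
(N*C(y(-4, m(-4))))*90 = (120*(-13))*90 = -1560*90 = -140400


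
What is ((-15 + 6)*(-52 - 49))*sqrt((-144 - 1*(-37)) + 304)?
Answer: 909*sqrt(197) ≈ 12758.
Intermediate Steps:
((-15 + 6)*(-52 - 49))*sqrt((-144 - 1*(-37)) + 304) = (-9*(-101))*sqrt((-144 + 37) + 304) = 909*sqrt(-107 + 304) = 909*sqrt(197)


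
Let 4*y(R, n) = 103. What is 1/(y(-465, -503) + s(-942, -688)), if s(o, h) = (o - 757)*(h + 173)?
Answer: 4/3500043 ≈ 1.1428e-6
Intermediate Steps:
y(R, n) = 103/4 (y(R, n) = (¼)*103 = 103/4)
s(o, h) = (-757 + o)*(173 + h)
1/(y(-465, -503) + s(-942, -688)) = 1/(103/4 + (-130961 - 757*(-688) + 173*(-942) - 688*(-942))) = 1/(103/4 + (-130961 + 520816 - 162966 + 648096)) = 1/(103/4 + 874985) = 1/(3500043/4) = 4/3500043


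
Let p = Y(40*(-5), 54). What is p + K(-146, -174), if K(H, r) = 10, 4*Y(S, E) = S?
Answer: -40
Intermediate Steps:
Y(S, E) = S/4
p = -50 (p = (40*(-5))/4 = (1/4)*(-200) = -50)
p + K(-146, -174) = -50 + 10 = -40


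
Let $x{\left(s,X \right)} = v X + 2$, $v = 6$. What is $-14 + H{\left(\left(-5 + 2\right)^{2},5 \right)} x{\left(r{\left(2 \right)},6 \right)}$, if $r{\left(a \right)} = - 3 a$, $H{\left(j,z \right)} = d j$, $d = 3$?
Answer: $1012$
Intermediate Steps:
$H{\left(j,z \right)} = 3 j$
$x{\left(s,X \right)} = 2 + 6 X$ ($x{\left(s,X \right)} = 6 X + 2 = 2 + 6 X$)
$-14 + H{\left(\left(-5 + 2\right)^{2},5 \right)} x{\left(r{\left(2 \right)},6 \right)} = -14 + 3 \left(-5 + 2\right)^{2} \left(2 + 6 \cdot 6\right) = -14 + 3 \left(-3\right)^{2} \left(2 + 36\right) = -14 + 3 \cdot 9 \cdot 38 = -14 + 27 \cdot 38 = -14 + 1026 = 1012$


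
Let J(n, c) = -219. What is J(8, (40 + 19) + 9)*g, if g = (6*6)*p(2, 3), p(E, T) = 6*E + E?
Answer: -110376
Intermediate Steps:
p(E, T) = 7*E
g = 504 (g = (6*6)*(7*2) = 36*14 = 504)
J(8, (40 + 19) + 9)*g = -219*504 = -110376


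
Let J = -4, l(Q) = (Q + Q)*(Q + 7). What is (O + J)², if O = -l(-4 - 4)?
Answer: 400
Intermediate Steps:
l(Q) = 2*Q*(7 + Q) (l(Q) = (2*Q)*(7 + Q) = 2*Q*(7 + Q))
O = -16 (O = -2*(-4 - 4)*(7 + (-4 - 4)) = -2*(-8)*(7 - 8) = -2*(-8)*(-1) = -1*16 = -16)
(O + J)² = (-16 - 4)² = (-20)² = 400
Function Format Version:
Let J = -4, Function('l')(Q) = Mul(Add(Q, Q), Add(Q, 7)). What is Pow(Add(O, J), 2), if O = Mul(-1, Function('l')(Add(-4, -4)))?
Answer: 400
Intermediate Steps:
Function('l')(Q) = Mul(2, Q, Add(7, Q)) (Function('l')(Q) = Mul(Mul(2, Q), Add(7, Q)) = Mul(2, Q, Add(7, Q)))
O = -16 (O = Mul(-1, Mul(2, Add(-4, -4), Add(7, Add(-4, -4)))) = Mul(-1, Mul(2, -8, Add(7, -8))) = Mul(-1, Mul(2, -8, -1)) = Mul(-1, 16) = -16)
Pow(Add(O, J), 2) = Pow(Add(-16, -4), 2) = Pow(-20, 2) = 400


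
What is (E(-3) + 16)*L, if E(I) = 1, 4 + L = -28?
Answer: -544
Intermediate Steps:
L = -32 (L = -4 - 28 = -32)
(E(-3) + 16)*L = (1 + 16)*(-32) = 17*(-32) = -544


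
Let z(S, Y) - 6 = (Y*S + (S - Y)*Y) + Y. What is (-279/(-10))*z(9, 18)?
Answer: 3348/5 ≈ 669.60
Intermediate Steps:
z(S, Y) = 6 + Y + S*Y + Y*(S - Y) (z(S, Y) = 6 + ((Y*S + (S - Y)*Y) + Y) = 6 + ((S*Y + Y*(S - Y)) + Y) = 6 + (Y + S*Y + Y*(S - Y)) = 6 + Y + S*Y + Y*(S - Y))
(-279/(-10))*z(9, 18) = (-279/(-10))*(6 + 18 - 1*18² + 2*9*18) = (-279*(-⅒))*(6 + 18 - 1*324 + 324) = 279*(6 + 18 - 324 + 324)/10 = (279/10)*24 = 3348/5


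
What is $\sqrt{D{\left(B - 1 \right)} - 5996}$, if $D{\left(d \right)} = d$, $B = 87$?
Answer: $i \sqrt{5910} \approx 76.876 i$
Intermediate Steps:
$\sqrt{D{\left(B - 1 \right)} - 5996} = \sqrt{\left(87 - 1\right) - 5996} = \sqrt{86 - 5996} = \sqrt{-5910} = i \sqrt{5910}$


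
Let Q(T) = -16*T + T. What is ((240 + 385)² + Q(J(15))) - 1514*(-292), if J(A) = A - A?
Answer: 832713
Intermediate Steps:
J(A) = 0
Q(T) = -15*T
((240 + 385)² + Q(J(15))) - 1514*(-292) = ((240 + 385)² - 15*0) - 1514*(-292) = (625² + 0) + 442088 = (390625 + 0) + 442088 = 390625 + 442088 = 832713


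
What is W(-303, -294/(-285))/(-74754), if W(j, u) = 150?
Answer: -25/12459 ≈ -0.0020066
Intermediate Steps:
W(-303, -294/(-285))/(-74754) = 150/(-74754) = 150*(-1/74754) = -25/12459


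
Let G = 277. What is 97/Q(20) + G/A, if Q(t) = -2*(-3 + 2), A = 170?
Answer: 4261/85 ≈ 50.129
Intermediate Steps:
Q(t) = 2 (Q(t) = -2*(-1) = 2)
97/Q(20) + G/A = 97/2 + 277/170 = 4261/85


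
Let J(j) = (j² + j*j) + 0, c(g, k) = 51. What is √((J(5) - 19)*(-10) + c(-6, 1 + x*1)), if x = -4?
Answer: I*√259 ≈ 16.093*I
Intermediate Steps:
J(j) = 2*j² (J(j) = (j² + j²) + 0 = 2*j² + 0 = 2*j²)
√((J(5) - 19)*(-10) + c(-6, 1 + x*1)) = √((2*5² - 19)*(-10) + 51) = √((2*25 - 19)*(-10) + 51) = √((50 - 19)*(-10) + 51) = √(31*(-10) + 51) = √(-310 + 51) = √(-259) = I*√259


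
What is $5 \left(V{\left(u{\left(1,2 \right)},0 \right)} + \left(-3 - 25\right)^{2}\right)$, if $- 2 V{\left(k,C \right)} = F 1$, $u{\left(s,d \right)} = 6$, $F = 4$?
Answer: $3910$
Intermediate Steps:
$V{\left(k,C \right)} = -2$ ($V{\left(k,C \right)} = - \frac{4 \cdot 1}{2} = \left(- \frac{1}{2}\right) 4 = -2$)
$5 \left(V{\left(u{\left(1,2 \right)},0 \right)} + \left(-3 - 25\right)^{2}\right) = 5 \left(-2 + \left(-3 - 25\right)^{2}\right) = 5 \left(-2 + \left(-28\right)^{2}\right) = 5 \left(-2 + 784\right) = 5 \cdot 782 = 3910$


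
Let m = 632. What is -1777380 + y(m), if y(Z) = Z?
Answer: -1776748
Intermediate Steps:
-1777380 + y(m) = -1777380 + 632 = -1776748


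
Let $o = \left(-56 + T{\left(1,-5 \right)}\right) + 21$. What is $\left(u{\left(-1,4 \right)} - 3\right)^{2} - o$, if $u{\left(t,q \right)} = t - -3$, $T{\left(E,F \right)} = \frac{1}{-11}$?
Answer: $\frac{397}{11} \approx 36.091$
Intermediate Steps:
$T{\left(E,F \right)} = - \frac{1}{11}$
$u{\left(t,q \right)} = 3 + t$ ($u{\left(t,q \right)} = t + 3 = 3 + t$)
$o = - \frac{386}{11}$ ($o = \left(-56 - \frac{1}{11}\right) + 21 = - \frac{617}{11} + 21 = - \frac{386}{11} \approx -35.091$)
$\left(u{\left(-1,4 \right)} - 3\right)^{2} - o = \left(\left(3 - 1\right) - 3\right)^{2} - - \frac{386}{11} = \left(2 - 3\right)^{2} + \frac{386}{11} = \left(-1\right)^{2} + \frac{386}{11} = 1 + \frac{386}{11} = \frac{397}{11}$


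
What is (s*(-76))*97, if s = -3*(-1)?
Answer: -22116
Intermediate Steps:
s = 3
(s*(-76))*97 = (3*(-76))*97 = -228*97 = -22116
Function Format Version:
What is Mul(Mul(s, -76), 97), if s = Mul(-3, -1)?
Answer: -22116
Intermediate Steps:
s = 3
Mul(Mul(s, -76), 97) = Mul(Mul(3, -76), 97) = Mul(-228, 97) = -22116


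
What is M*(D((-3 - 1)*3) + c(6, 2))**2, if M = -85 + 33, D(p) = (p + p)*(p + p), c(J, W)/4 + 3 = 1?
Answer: -16776448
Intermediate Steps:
c(J, W) = -8 (c(J, W) = -12 + 4*1 = -12 + 4 = -8)
D(p) = 4*p**2 (D(p) = (2*p)*(2*p) = 4*p**2)
M = -52
M*(D((-3 - 1)*3) + c(6, 2))**2 = -52*(4*((-3 - 1)*3)**2 - 8)**2 = -52*(4*(-4*3)**2 - 8)**2 = -52*(4*(-12)**2 - 8)**2 = -52*(4*144 - 8)**2 = -52*(576 - 8)**2 = -52*568**2 = -52*322624 = -16776448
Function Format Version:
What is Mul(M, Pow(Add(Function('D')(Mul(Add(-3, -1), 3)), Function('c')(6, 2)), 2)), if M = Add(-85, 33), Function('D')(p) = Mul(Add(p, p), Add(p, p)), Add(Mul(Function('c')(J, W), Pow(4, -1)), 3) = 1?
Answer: -16776448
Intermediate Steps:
Function('c')(J, W) = -8 (Function('c')(J, W) = Add(-12, Mul(4, 1)) = Add(-12, 4) = -8)
Function('D')(p) = Mul(4, Pow(p, 2)) (Function('D')(p) = Mul(Mul(2, p), Mul(2, p)) = Mul(4, Pow(p, 2)))
M = -52
Mul(M, Pow(Add(Function('D')(Mul(Add(-3, -1), 3)), Function('c')(6, 2)), 2)) = Mul(-52, Pow(Add(Mul(4, Pow(Mul(Add(-3, -1), 3), 2)), -8), 2)) = Mul(-52, Pow(Add(Mul(4, Pow(Mul(-4, 3), 2)), -8), 2)) = Mul(-52, Pow(Add(Mul(4, Pow(-12, 2)), -8), 2)) = Mul(-52, Pow(Add(Mul(4, 144), -8), 2)) = Mul(-52, Pow(Add(576, -8), 2)) = Mul(-52, Pow(568, 2)) = Mul(-52, 322624) = -16776448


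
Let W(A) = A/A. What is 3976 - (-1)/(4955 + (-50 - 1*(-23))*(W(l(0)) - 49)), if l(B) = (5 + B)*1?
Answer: 24853977/6251 ≈ 3976.0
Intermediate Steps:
l(B) = 5 + B
W(A) = 1
3976 - (-1)/(4955 + (-50 - 1*(-23))*(W(l(0)) - 49)) = 3976 - (-1)/(4955 + (-50 - 1*(-23))*(1 - 49)) = 3976 - (-1)/(4955 + (-50 + 23)*(-48)) = 3976 - (-1)/(4955 - 27*(-48)) = 3976 - (-1)/(4955 + 1296) = 3976 - (-1)/6251 = 3976 - 1*(-1/6251) = 3976 + 1/6251 = 24853977/6251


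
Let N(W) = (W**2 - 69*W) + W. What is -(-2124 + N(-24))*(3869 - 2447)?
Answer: -119448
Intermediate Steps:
N(W) = W**2 - 68*W
-(-2124 + N(-24))*(3869 - 2447) = -(-2124 - 24*(-68 - 24))*(3869 - 2447) = -(-2124 - 24*(-92))*1422 = -(-2124 + 2208)*1422 = -84*1422 = -1*119448 = -119448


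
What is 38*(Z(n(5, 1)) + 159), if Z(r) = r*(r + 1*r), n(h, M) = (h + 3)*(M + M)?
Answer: 25498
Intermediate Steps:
n(h, M) = 2*M*(3 + h) (n(h, M) = (3 + h)*(2*M) = 2*M*(3 + h))
Z(r) = 2*r² (Z(r) = r*(r + r) = r*(2*r) = 2*r²)
38*(Z(n(5, 1)) + 159) = 38*(2*(2*1*(3 + 5))² + 159) = 38*(2*(2*1*8)² + 159) = 38*(2*16² + 159) = 38*(2*256 + 159) = 38*(512 + 159) = 38*671 = 25498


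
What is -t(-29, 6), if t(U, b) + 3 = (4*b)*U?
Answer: 699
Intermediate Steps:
t(U, b) = -3 + 4*U*b (t(U, b) = -3 + (4*b)*U = -3 + 4*U*b)
-t(-29, 6) = -(-3 + 4*(-29)*6) = -(-3 - 696) = -1*(-699) = 699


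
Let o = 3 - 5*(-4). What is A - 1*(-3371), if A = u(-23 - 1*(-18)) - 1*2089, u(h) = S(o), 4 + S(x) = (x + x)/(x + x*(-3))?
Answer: 1277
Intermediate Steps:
o = 23 (o = 3 + 20 = 23)
S(x) = -5 (S(x) = -4 + (x + x)/(x + x*(-3)) = -4 + (2*x)/(x - 3*x) = -4 + (2*x)/((-2*x)) = -4 + (2*x)*(-1/(2*x)) = -4 - 1 = -5)
u(h) = -5
A = -2094 (A = -5 - 1*2089 = -5 - 2089 = -2094)
A - 1*(-3371) = -2094 - 1*(-3371) = -2094 + 3371 = 1277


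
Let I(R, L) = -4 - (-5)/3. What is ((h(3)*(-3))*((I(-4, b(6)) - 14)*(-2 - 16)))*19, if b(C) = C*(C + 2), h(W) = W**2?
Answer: -150822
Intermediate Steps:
b(C) = C*(2 + C)
I(R, L) = -7/3 (I(R, L) = -4 - (-5)/3 = -4 - 1*(-5/3) = -4 + 5/3 = -7/3)
((h(3)*(-3))*((I(-4, b(6)) - 14)*(-2 - 16)))*19 = ((3**2*(-3))*((-7/3 - 14)*(-2 - 16)))*19 = ((9*(-3))*(-49/3*(-18)))*19 = -27*294*19 = -7938*19 = -150822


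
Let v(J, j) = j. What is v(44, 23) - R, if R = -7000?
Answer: 7023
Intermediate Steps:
v(44, 23) - R = 23 - 1*(-7000) = 23 + 7000 = 7023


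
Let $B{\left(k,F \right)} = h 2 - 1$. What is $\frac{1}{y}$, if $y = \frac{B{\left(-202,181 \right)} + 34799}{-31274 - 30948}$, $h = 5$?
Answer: $- \frac{31111}{17404} \approx -1.7876$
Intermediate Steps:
$B{\left(k,F \right)} = 9$ ($B{\left(k,F \right)} = 5 \cdot 2 - 1 = 10 - 1 = 9$)
$y = - \frac{17404}{31111}$ ($y = \frac{9 + 34799}{-31274 - 30948} = \frac{34808}{-62222} = 34808 \left(- \frac{1}{62222}\right) = - \frac{17404}{31111} \approx -0.55942$)
$\frac{1}{y} = \frac{1}{- \frac{17404}{31111}} = - \frac{31111}{17404}$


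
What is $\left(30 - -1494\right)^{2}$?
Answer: $2322576$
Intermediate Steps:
$\left(30 - -1494\right)^{2} = \left(30 + 1494\right)^{2} = 1524^{2} = 2322576$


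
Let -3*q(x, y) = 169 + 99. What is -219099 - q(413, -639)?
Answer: -657029/3 ≈ -2.1901e+5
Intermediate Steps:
q(x, y) = -268/3 (q(x, y) = -(169 + 99)/3 = -⅓*268 = -268/3)
-219099 - q(413, -639) = -219099 - 1*(-268/3) = -219099 + 268/3 = -657029/3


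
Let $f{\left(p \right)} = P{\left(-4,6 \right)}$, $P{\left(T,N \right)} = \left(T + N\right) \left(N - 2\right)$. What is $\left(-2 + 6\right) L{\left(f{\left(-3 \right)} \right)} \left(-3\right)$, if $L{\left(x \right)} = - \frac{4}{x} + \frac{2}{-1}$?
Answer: $30$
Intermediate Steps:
$P{\left(T,N \right)} = \left(-2 + N\right) \left(N + T\right)$ ($P{\left(T,N \right)} = \left(N + T\right) \left(-2 + N\right) = \left(-2 + N\right) \left(N + T\right)$)
$f{\left(p \right)} = 8$ ($f{\left(p \right)} = 6^{2} - 12 - -8 + 6 \left(-4\right) = 36 - 12 + 8 - 24 = 8$)
$L{\left(x \right)} = -2 - \frac{4}{x}$ ($L{\left(x \right)} = - \frac{4}{x} + 2 \left(-1\right) = - \frac{4}{x} - 2 = -2 - \frac{4}{x}$)
$\left(-2 + 6\right) L{\left(f{\left(-3 \right)} \right)} \left(-3\right) = \left(-2 + 6\right) \left(-2 - \frac{4}{8}\right) \left(-3\right) = 4 \left(-2 - \frac{1}{2}\right) \left(-3\right) = 4 \left(- \frac{5}{2}\right) \left(-3\right) = \left(-10\right) \left(-3\right) = 30$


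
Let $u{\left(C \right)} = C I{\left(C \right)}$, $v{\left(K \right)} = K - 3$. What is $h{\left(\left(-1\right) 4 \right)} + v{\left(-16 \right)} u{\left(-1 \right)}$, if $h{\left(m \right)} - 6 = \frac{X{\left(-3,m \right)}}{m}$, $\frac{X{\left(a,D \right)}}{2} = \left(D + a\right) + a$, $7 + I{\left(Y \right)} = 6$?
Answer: $-8$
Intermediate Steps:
$I{\left(Y \right)} = -1$ ($I{\left(Y \right)} = -7 + 6 = -1$)
$X{\left(a,D \right)} = 2 D + 4 a$ ($X{\left(a,D \right)} = 2 \left(\left(D + a\right) + a\right) = 2 \left(D + 2 a\right) = 2 D + 4 a$)
$v{\left(K \right)} = -3 + K$ ($v{\left(K \right)} = K - 3 = -3 + K$)
$h{\left(m \right)} = 6 + \frac{-12 + 2 m}{m}$ ($h{\left(m \right)} = 6 + \frac{2 m + 4 \left(-3\right)}{m} = 6 + \frac{2 m - 12}{m} = 6 + \frac{-12 + 2 m}{m}$)
$u{\left(C \right)} = - C$ ($u{\left(C \right)} = C \left(-1\right) = - C$)
$h{\left(\left(-1\right) 4 \right)} + v{\left(-16 \right)} u{\left(-1 \right)} = \left(8 - \frac{12}{\left(-1\right) 4}\right) + \left(-3 - 16\right) \left(\left(-1\right) \left(-1\right)\right) = \left(8 - \frac{12}{-4}\right) - 19 = \left(8 - -3\right) - 19 = \left(8 + 3\right) - 19 = 11 - 19 = -8$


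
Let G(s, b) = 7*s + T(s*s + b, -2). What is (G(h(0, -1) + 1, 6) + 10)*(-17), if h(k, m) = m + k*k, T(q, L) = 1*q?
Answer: -272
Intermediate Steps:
T(q, L) = q
h(k, m) = m + k**2
G(s, b) = b + s**2 + 7*s (G(s, b) = 7*s + (s*s + b) = 7*s + (s**2 + b) = 7*s + (b + s**2) = b + s**2 + 7*s)
(G(h(0, -1) + 1, 6) + 10)*(-17) = ((6 + ((-1 + 0**2) + 1)**2 + 7*((-1 + 0**2) + 1)) + 10)*(-17) = ((6 + ((-1 + 0) + 1)**2 + 7*((-1 + 0) + 1)) + 10)*(-17) = ((6 + (-1 + 1)**2 + 7*(-1 + 1)) + 10)*(-17) = ((6 + 0**2 + 7*0) + 10)*(-17) = ((6 + 0 + 0) + 10)*(-17) = (6 + 10)*(-17) = 16*(-17) = -272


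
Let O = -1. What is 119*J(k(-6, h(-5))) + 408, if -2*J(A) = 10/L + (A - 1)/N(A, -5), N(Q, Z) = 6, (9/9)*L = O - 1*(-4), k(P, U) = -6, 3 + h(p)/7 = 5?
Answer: 3349/12 ≈ 279.08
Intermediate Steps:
h(p) = 14 (h(p) = -21 + 7*5 = -21 + 35 = 14)
L = 3 (L = -1 - 1*(-4) = -1 + 4 = 3)
J(A) = -19/12 - A/12 (J(A) = -(10/3 + (A - 1)/6)/2 = -(10*(⅓) + (-1 + A)*(⅙))/2 = -(10/3 + (-⅙ + A/6))/2 = -(19/6 + A/6)/2 = -19/12 - A/12)
119*J(k(-6, h(-5))) + 408 = 119*(-19/12 - 1/12*(-6)) + 408 = 119*(-19/12 + ½) + 408 = 119*(-13/12) + 408 = -1547/12 + 408 = 3349/12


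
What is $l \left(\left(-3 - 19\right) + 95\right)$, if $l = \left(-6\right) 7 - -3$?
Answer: $-2847$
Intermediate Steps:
$l = -39$ ($l = -42 + 3 = -39$)
$l \left(\left(-3 - 19\right) + 95\right) = - 39 \left(\left(-3 - 19\right) + 95\right) = - 39 \left(-22 + 95\right) = \left(-39\right) 73 = -2847$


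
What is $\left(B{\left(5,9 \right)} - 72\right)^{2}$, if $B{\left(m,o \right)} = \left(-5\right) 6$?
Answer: $10404$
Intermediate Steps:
$B{\left(m,o \right)} = -30$
$\left(B{\left(5,9 \right)} - 72\right)^{2} = \left(-30 - 72\right)^{2} = \left(-102\right)^{2} = 10404$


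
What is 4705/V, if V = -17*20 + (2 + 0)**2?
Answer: -4705/336 ≈ -14.003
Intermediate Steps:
V = -336 (V = -340 + 2**2 = -340 + 4 = -336)
4705/V = 4705/(-336) = 4705*(-1/336) = -4705/336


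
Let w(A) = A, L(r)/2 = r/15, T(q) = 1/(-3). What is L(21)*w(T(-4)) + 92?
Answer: 1366/15 ≈ 91.067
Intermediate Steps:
T(q) = -1/3
L(r) = 2*r/15 (L(r) = 2*(r/15) = 2*r/15)
L(21)*w(T(-4)) + 92 = ((2/15)*21)*(-1/3) + 92 = (14/5)*(-1/3) + 92 = -14/15 + 92 = 1366/15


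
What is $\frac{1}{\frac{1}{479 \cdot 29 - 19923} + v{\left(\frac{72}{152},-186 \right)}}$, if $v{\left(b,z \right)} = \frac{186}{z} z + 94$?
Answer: $\frac{6032}{1688959} \approx 0.0035714$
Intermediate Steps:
$v{\left(b,z \right)} = 280$ ($v{\left(b,z \right)} = 186 + 94 = 280$)
$\frac{1}{\frac{1}{479 \cdot 29 - 19923} + v{\left(\frac{72}{152},-186 \right)}} = \frac{1}{\frac{1}{479 \cdot 29 - 19923} + 280} = \frac{1}{\frac{1}{13891 - 19923} + 280} = \frac{1}{\frac{1}{-6032} + 280} = \frac{1}{- \frac{1}{6032} + 280} = \frac{1}{\frac{1688959}{6032}} = \frac{6032}{1688959}$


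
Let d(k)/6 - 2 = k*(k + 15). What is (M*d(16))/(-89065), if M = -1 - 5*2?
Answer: 32868/89065 ≈ 0.36903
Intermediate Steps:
d(k) = 12 + 6*k*(15 + k) (d(k) = 12 + 6*(k*(k + 15)) = 12 + 6*(k*(15 + k)) = 12 + 6*k*(15 + k))
M = -11 (M = -1 - 10 = -11)
(M*d(16))/(-89065) = -11*(12 + 6*16² + 90*16)/(-89065) = -11*(12 + 6*256 + 1440)*(-1/89065) = -11*(12 + 1536 + 1440)*(-1/89065) = -11*2988*(-1/89065) = -32868*(-1/89065) = 32868/89065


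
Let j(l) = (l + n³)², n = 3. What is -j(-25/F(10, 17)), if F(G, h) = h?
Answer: -188356/289 ≈ -651.75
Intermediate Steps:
j(l) = (27 + l)² (j(l) = (l + 3³)² = (l + 27)² = (27 + l)²)
-j(-25/F(10, 17)) = -(27 - 25/17)² = -(434/17)² = -1*188356/289 = -188356/289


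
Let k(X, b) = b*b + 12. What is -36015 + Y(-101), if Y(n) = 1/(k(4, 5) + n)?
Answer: -2304961/64 ≈ -36015.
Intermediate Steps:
k(X, b) = 12 + b² (k(X, b) = b² + 12 = 12 + b²)
Y(n) = 1/(37 + n) (Y(n) = 1/((12 + 5²) + n) = 1/((12 + 25) + n) = 1/(37 + n))
-36015 + Y(-101) = -36015 + 1/(37 - 101) = -36015 + 1/(-64) = -36015 - 1/64 = -2304961/64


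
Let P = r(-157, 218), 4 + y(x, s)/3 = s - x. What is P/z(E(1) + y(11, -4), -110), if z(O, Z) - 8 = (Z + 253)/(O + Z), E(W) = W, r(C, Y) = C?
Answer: -26062/1185 ≈ -21.993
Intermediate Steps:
y(x, s) = -12 - 3*x + 3*s (y(x, s) = -12 + 3*(s - x) = -12 + (-3*x + 3*s) = -12 - 3*x + 3*s)
z(O, Z) = 8 + (253 + Z)/(O + Z) (z(O, Z) = 8 + (Z + 253)/(O + Z) = 8 + (253 + Z)/(O + Z))
P = -157
P/z(E(1) + y(11, -4), -110) = -157*((1 + (-12 - 3*11 + 3*(-4))) - 110)/(253 + 8*(1 + (-12 - 3*11 + 3*(-4))) + 9*(-110)) = -157*((1 + (-12 - 33 - 12)) - 110)/(253 + 8*(1 + (-12 - 33 - 12)) - 990) = -157*((1 - 57) - 110)/(253 + 8*(1 - 57) - 990) = -157*(-56 - 110)/(253 + 8*(-56) - 990) = -157*(-166/(253 - 448 - 990)) = -157/((-1/166*(-1185))) = -157/1185/166 = -157*166/1185 = -26062/1185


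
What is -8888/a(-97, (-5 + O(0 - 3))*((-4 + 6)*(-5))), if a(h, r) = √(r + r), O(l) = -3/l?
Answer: -2222*√5/5 ≈ -993.71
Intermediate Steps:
a(h, r) = √2*√r (a(h, r) = √(2*r) = √2*√r)
-8888/a(-97, (-5 + O(0 - 3))*((-4 + 6)*(-5))) = -8888*√2*(√5/(5*√(-4 + 6)*√(5 + 3/(0 - 3))))/2 = -8888*√5/20 = -2222*√5/5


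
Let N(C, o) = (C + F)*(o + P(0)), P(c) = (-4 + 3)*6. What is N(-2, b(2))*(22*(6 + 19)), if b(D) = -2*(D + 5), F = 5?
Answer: -33000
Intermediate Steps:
P(c) = -6 (P(c) = -1*6 = -6)
b(D) = -10 - 2*D (b(D) = -2*(5 + D) = -10 - 2*D)
N(C, o) = (-6 + o)*(5 + C) (N(C, o) = (C + 5)*(o - 6) = (5 + C)*(-6 + o) = (-6 + o)*(5 + C))
N(-2, b(2))*(22*(6 + 19)) = (-30 - 6*(-2) + 5*(-10 - 2*2) - 2*(-10 - 2*2))*(22*(6 + 19)) = (-30 + 12 + 5*(-10 - 4) - 2*(-10 - 4))*(22*25) = (-30 + 12 + 5*(-14) - 2*(-14))*550 = (-30 + 12 - 70 + 28)*550 = -60*550 = -33000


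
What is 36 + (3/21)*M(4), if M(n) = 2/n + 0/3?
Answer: 505/14 ≈ 36.071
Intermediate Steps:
M(n) = 2/n (M(n) = 2/n + 0*(1/3) = 2/n + 0 = 2/n)
36 + (3/21)*M(4) = 36 + (3/21)*(2/4) = 36 + (3*(1/21))*(2*(1/4)) = 36 + (1/7)*(1/2) = 36 + 1/14 = 505/14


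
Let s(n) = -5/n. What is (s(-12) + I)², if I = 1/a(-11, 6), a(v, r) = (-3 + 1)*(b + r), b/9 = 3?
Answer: 2809/17424 ≈ 0.16121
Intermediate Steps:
b = 27 (b = 9*3 = 27)
a(v, r) = -54 - 2*r (a(v, r) = (-3 + 1)*(27 + r) = -2*(27 + r) = -54 - 2*r)
I = -1/66 (I = 1/(-54 - 2*6) = 1/(-54 - 12) = 1/(-66) = -1/66 ≈ -0.015152)
(s(-12) + I)² = (-5/(-12) - 1/66)² = (-5*(-1/12) - 1/66)² = (5/12 - 1/66)² = (53/132)² = 2809/17424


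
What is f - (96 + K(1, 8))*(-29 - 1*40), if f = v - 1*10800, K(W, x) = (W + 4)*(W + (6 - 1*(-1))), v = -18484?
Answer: -19900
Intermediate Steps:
K(W, x) = (4 + W)*(7 + W) (K(W, x) = (4 + W)*(W + (6 + 1)) = (4 + W)*(W + 7) = (4 + W)*(7 + W))
f = -29284 (f = -18484 - 1*10800 = -18484 - 10800 = -29284)
f - (96 + K(1, 8))*(-29 - 1*40) = -29284 - (96 + (28 + 1**2 + 11*1))*(-29 - 1*40) = -29284 - (96 + (28 + 1 + 11))*(-29 - 40) = -29284 - (96 + 40)*(-69) = -29284 - 136*(-69) = -29284 - 1*(-9384) = -29284 + 9384 = -19900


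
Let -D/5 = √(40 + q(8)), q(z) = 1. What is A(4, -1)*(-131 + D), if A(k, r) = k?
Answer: -524 - 20*√41 ≈ -652.06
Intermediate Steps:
D = -5*√41 (D = -5*√(40 + 1) = -5*√41 ≈ -32.016)
A(4, -1)*(-131 + D) = 4*(-131 - 5*√41) = -524 - 20*√41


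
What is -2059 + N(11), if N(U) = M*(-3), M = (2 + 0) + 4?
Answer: -2077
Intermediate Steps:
M = 6 (M = 2 + 4 = 6)
N(U) = -18 (N(U) = 6*(-3) = -18)
-2059 + N(11) = -2059 - 18 = -2077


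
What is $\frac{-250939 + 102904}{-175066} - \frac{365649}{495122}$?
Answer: $\frac{2320669359}{21669757013} \approx 0.10709$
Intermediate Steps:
$\frac{-250939 + 102904}{-175066} - \frac{365649}{495122} = \left(-148035\right) \left(- \frac{1}{175066}\right) - \frac{365649}{495122} = \frac{148035}{175066} - \frac{365649}{495122} = \frac{2320669359}{21669757013}$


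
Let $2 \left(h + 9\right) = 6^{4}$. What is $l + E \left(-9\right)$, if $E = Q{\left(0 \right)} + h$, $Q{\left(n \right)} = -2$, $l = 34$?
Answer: $-5699$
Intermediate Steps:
$h = 639$ ($h = -9 + \frac{6^{4}}{2} = -9 + \frac{1}{2} \cdot 1296 = -9 + 648 = 639$)
$E = 637$ ($E = -2 + 639 = 637$)
$l + E \left(-9\right) = 34 + 637 \left(-9\right) = 34 - 5733 = -5699$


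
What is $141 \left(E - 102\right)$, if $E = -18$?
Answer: $-16920$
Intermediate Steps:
$141 \left(E - 102\right) = 141 \left(-18 - 102\right) = 141 \left(-120\right) = -16920$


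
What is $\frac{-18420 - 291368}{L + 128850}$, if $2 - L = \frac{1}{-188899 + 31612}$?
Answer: $- \frac{48725625156}{20266744525} \approx -2.4042$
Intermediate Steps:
$L = \frac{314575}{157287}$ ($L = 2 - \frac{1}{-188899 + 31612} = 2 - \frac{1}{-157287} = 2 - - \frac{1}{157287} = 2 + \frac{1}{157287} = \frac{314575}{157287} \approx 2.0$)
$\frac{-18420 - 291368}{L + 128850} = \frac{-18420 - 291368}{\frac{314575}{157287} + 128850} = - \frac{309788}{\frac{20266744525}{157287}} = \left(-309788\right) \frac{157287}{20266744525} = - \frac{48725625156}{20266744525}$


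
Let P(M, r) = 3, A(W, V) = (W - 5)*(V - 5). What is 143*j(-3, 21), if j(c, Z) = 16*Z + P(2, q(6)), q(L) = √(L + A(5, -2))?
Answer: 48477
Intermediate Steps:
A(W, V) = (-5 + V)*(-5 + W) (A(W, V) = (-5 + W)*(-5 + V) = (-5 + V)*(-5 + W))
q(L) = √L (q(L) = √(L + (25 - 5*(-2) - 5*5 - 2*5)) = √(L + (25 + 10 - 25 - 10)) = √(L + 0) = √L)
j(c, Z) = 3 + 16*Z (j(c, Z) = 16*Z + 3 = 3 + 16*Z)
143*j(-3, 21) = 143*(3 + 16*21) = 143*(3 + 336) = 143*339 = 48477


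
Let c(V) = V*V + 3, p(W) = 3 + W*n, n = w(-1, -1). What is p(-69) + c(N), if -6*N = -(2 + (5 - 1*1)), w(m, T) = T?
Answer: 76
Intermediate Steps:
n = -1
p(W) = 3 - W (p(W) = 3 + W*(-1) = 3 - W)
N = 1 (N = -(-1)*(2 + (5 - 1*1))/6 = -(-1)*(2 + (5 - 1))/6 = -(-1)*(2 + 4)/6 = -(-1)*6/6 = -1/6*(-6) = 1)
c(V) = 3 + V**2 (c(V) = V**2 + 3 = 3 + V**2)
p(-69) + c(N) = (3 - 1*(-69)) + (3 + 1**2) = (3 + 69) + (3 + 1) = 72 + 4 = 76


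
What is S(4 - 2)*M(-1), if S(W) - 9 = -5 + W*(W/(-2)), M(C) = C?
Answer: -2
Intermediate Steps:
S(W) = 4 - W²/2 (S(W) = 9 + (-5 + W*(W/(-2))) = 9 + (-5 + W*(W*(-½))) = 9 + (-5 + W*(-W/2)) = 9 + (-5 - W²/2) = 4 - W²/2)
S(4 - 2)*M(-1) = (4 - (4 - 2)²/2)*(-1) = (4 - ½*2²)*(-1) = (4 - ½*4)*(-1) = (4 - 2)*(-1) = 2*(-1) = -2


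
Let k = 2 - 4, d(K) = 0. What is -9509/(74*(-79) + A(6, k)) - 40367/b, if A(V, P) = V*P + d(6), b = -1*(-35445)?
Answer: 100576619/207636810 ≈ 0.48439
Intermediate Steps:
b = 35445
k = -2
A(V, P) = P*V (A(V, P) = V*P + 0 = P*V + 0 = P*V)
-9509/(74*(-79) + A(6, k)) - 40367/b = -9509/(74*(-79) - 2*6) - 40367/35445 = -9509/(-5846 - 12) - 40367*1/35445 = -9509/(-5858) - 40367/35445 = -9509*(-1/5858) - 40367/35445 = 9509/5858 - 40367/35445 = 100576619/207636810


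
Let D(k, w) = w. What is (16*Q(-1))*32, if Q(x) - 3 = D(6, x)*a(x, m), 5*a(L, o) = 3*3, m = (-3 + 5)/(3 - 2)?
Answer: 3072/5 ≈ 614.40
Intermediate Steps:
m = 2 (m = 2/1 = 2*1 = 2)
a(L, o) = 9/5 (a(L, o) = (3*3)/5 = (⅕)*9 = 9/5)
Q(x) = 3 + 9*x/5 (Q(x) = 3 + x*(9/5) = 3 + 9*x/5)
(16*Q(-1))*32 = (16*(3 + (9/5)*(-1)))*32 = (16*(3 - 9/5))*32 = (16*(6/5))*32 = (96/5)*32 = 3072/5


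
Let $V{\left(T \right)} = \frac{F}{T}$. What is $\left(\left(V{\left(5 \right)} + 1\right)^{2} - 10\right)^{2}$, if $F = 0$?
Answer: $81$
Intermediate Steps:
$V{\left(T \right)} = 0$ ($V{\left(T \right)} = \frac{0}{T} = 0$)
$\left(\left(V{\left(5 \right)} + 1\right)^{2} - 10\right)^{2} = \left(\left(0 + 1\right)^{2} - 10\right)^{2} = \left(1^{2} - 10\right)^{2} = \left(1 - 10\right)^{2} = \left(-9\right)^{2} = 81$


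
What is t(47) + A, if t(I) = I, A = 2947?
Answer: 2994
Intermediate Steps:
t(47) + A = 47 + 2947 = 2994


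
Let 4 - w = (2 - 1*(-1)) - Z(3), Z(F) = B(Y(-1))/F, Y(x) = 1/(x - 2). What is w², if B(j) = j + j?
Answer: 49/81 ≈ 0.60494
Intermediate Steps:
Y(x) = 1/(-2 + x)
B(j) = 2*j
Z(F) = -2/(3*F) (Z(F) = (2/(-2 - 1))/F = (2/(-3))/F = (2*(-⅓))/F = -2/(3*F))
w = 7/9 (w = 4 - ((2 - 1*(-1)) - (-2)/(3*3)) = 4 - ((2 + 1) - (-2)/(3*3)) = 4 - (3 - 1*(-2/9)) = 4 - (3 + 2/9) = 4 - 1*29/9 = 4 - 29/9 = 7/9 ≈ 0.77778)
w² = (7/9)² = 49/81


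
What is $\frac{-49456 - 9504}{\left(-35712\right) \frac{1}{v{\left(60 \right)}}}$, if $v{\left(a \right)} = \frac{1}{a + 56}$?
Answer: $\frac{3685}{258912} \approx 0.014233$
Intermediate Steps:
$v{\left(a \right)} = \frac{1}{56 + a}$
$\frac{-49456 - 9504}{\left(-35712\right) \frac{1}{v{\left(60 \right)}}} = \frac{-49456 - 9504}{\left(-35712\right) \frac{1}{\frac{1}{56 + 60}}} = \frac{-49456 - 9504}{\left(-35712\right) \frac{1}{\frac{1}{116}}} = - \frac{58960}{\left(-35712\right) \frac{1}{\frac{1}{116}}} = - \frac{58960}{\left(-35712\right) 116} = - \frac{58960}{-4142592} = \left(-58960\right) \left(- \frac{1}{4142592}\right) = \frac{3685}{258912}$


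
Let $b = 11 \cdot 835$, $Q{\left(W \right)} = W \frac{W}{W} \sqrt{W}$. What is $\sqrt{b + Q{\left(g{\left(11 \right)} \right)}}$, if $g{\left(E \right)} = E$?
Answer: $\sqrt{9185 + 11 \sqrt{11}} \approx 96.029$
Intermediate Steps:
$Q{\left(W \right)} = W^{\frac{3}{2}}$ ($Q{\left(W \right)} = W 1 \sqrt{W} = W \sqrt{W} = W^{\frac{3}{2}}$)
$b = 9185$
$\sqrt{b + Q{\left(g{\left(11 \right)} \right)}} = \sqrt{9185 + 11^{\frac{3}{2}}} = \sqrt{9185 + 11 \sqrt{11}}$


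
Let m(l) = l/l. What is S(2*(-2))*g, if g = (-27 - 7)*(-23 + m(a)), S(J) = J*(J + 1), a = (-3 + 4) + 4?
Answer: 8976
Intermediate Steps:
a = 5 (a = 1 + 4 = 5)
m(l) = 1
S(J) = J*(1 + J)
g = 748 (g = (-27 - 7)*(-23 + 1) = -34*(-22) = 748)
S(2*(-2))*g = ((2*(-2))*(1 + 2*(-2)))*748 = -4*(1 - 4)*748 = -4*(-3)*748 = 12*748 = 8976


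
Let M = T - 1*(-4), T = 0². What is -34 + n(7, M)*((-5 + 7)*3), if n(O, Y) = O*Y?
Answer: 134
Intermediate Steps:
T = 0
M = 4 (M = 0 - 1*(-4) = 0 + 4 = 4)
-34 + n(7, M)*((-5 + 7)*3) = -34 + (7*4)*((-5 + 7)*3) = -34 + 28*(2*3) = -34 + 28*6 = -34 + 168 = 134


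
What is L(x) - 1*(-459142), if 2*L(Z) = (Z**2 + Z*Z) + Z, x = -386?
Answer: 607945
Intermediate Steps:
L(Z) = Z**2 + Z/2 (L(Z) = ((Z**2 + Z*Z) + Z)/2 = ((Z**2 + Z**2) + Z)/2 = (2*Z**2 + Z)/2 = (Z + 2*Z**2)/2 = Z**2 + Z/2)
L(x) - 1*(-459142) = -386*(1/2 - 386) - 1*(-459142) = -386*(-771/2) + 459142 = 148803 + 459142 = 607945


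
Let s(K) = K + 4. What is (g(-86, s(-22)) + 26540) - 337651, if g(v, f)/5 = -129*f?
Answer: -299501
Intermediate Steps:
s(K) = 4 + K
g(v, f) = -645*f (g(v, f) = 5*(-129*f) = -645*f)
(g(-86, s(-22)) + 26540) - 337651 = (-645*(4 - 22) + 26540) - 337651 = (-645*(-18) + 26540) - 337651 = (11610 + 26540) - 337651 = 38150 - 337651 = -299501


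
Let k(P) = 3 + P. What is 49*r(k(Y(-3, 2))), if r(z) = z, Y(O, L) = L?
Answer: 245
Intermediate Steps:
49*r(k(Y(-3, 2))) = 49*(3 + 2) = 49*5 = 245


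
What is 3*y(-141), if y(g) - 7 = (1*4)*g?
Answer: -1671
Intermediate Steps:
y(g) = 7 + 4*g (y(g) = 7 + (1*4)*g = 7 + 4*g)
3*y(-141) = 3*(7 + 4*(-141)) = 3*(7 - 564) = 3*(-557) = -1671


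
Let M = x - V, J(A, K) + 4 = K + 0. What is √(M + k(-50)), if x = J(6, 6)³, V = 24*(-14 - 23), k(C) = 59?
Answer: √955 ≈ 30.903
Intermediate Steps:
J(A, K) = -4 + K (J(A, K) = -4 + (K + 0) = -4 + K)
V = -888 (V = 24*(-37) = -888)
x = 8 (x = (-4 + 6)³ = 2³ = 8)
M = 896 (M = 8 - 1*(-888) = 8 + 888 = 896)
√(M + k(-50)) = √(896 + 59) = √955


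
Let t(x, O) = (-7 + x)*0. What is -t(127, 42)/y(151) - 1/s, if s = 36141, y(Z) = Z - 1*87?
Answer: -1/36141 ≈ -2.7669e-5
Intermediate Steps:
t(x, O) = 0
y(Z) = -87 + Z (y(Z) = Z - 87 = -87 + Z)
-t(127, 42)/y(151) - 1/s = -0/(-87 + 151) - 1/36141 = -0/64 - 1*1/36141 = -0/64 - 1/36141 = -1*0 - 1/36141 = 0 - 1/36141 = -1/36141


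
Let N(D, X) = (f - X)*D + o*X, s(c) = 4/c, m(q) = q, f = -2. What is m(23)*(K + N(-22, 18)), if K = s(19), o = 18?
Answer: 333960/19 ≈ 17577.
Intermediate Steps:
N(D, X) = 18*X + D*(-2 - X) (N(D, X) = (-2 - X)*D + 18*X = D*(-2 - X) + 18*X = 18*X + D*(-2 - X))
K = 4/19 ≈ 0.21053
m(23)*(K + N(-22, 18)) = 23*(4/19 + (-2*(-22) + 18*18 - 1*(-22)*18)) = 23*(4/19 + (44 + 324 + 396)) = 23*(4/19 + 764) = 23*(14520/19) = 333960/19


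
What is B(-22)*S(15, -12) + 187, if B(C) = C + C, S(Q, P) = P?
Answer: 715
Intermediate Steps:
B(C) = 2*C
B(-22)*S(15, -12) + 187 = (2*(-22))*(-12) + 187 = -44*(-12) + 187 = 528 + 187 = 715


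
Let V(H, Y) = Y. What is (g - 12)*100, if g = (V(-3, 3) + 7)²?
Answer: 8800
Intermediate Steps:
g = 100 (g = (3 + 7)² = 10² = 100)
(g - 12)*100 = (100 - 12)*100 = 88*100 = 8800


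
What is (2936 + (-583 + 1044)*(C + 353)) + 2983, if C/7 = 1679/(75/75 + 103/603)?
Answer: 3386202511/706 ≈ 4.7963e+6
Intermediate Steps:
C = 7087059/706 (C = 7*(1679/(75/75 + 103/603)) = 7*(1679/(75*(1/75) + 103*(1/603))) = 7*(1679/(1 + 103/603)) = 7*(1679/(706/603)) = 7*(1679*(603/706)) = 7*(1012437/706) = 7087059/706 ≈ 10038.)
(2936 + (-583 + 1044)*(C + 353)) + 2983 = (2936 + (-583 + 1044)*(7087059/706 + 353)) + 2983 = (2936 + 461*(7336277/706)) + 2983 = (2936 + 3382023697/706) + 2983 = 3384096513/706 + 2983 = 3386202511/706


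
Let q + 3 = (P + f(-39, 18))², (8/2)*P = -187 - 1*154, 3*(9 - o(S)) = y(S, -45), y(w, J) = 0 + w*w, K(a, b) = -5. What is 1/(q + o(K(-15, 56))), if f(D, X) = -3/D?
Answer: 8112/58829195 ≈ 0.00013789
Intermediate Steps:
y(w, J) = w² (y(w, J) = 0 + w² = w²)
o(S) = 9 - S²/3
P = -341/4 (P = (-187 - 1*154)/4 = (-187 - 154)/4 = (¼)*(-341) = -341/4 ≈ -85.250)
q = 19607929/2704 (q = -3 + (-341/4 - 3/(-39))² = -3 + (-341/4 - 3*(-1/39))² = -3 + (-341/4 + 1/13)² = -3 + (-4429/52)² = -3 + 19616041/2704 = 19607929/2704 ≈ 7251.5)
1/(q + o(K(-15, 56))) = 1/(19607929/2704 + (9 - ⅓*(-5)²)) = 1/(19607929/2704 + (9 - ⅓*25)) = 1/(19607929/2704 + (9 - 25/3)) = 1/(19607929/2704 + ⅔) = 1/(58829195/8112) = 8112/58829195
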